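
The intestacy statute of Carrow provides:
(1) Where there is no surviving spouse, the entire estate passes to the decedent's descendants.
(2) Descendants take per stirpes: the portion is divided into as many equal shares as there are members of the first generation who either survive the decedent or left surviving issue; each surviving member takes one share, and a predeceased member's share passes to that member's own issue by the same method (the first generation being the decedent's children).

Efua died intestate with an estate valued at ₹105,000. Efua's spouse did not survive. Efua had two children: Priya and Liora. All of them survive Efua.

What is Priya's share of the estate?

Priya receives ₹52,500.

The entire ₹105,000 passes to the descendants.
That amount (₹105,000) is divided into 2 shares of ₹52,500: Priya and Liora each take ₹52,500.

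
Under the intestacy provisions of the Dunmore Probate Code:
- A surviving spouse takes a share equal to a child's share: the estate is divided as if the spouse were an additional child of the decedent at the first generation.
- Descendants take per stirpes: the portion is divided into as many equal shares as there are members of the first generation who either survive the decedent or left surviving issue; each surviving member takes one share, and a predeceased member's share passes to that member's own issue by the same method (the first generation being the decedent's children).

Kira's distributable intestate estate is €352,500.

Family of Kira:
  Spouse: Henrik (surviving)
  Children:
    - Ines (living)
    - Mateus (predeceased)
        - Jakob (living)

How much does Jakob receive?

Jakob receives €117,500.

The spouse counts as an additional share at the children's level, so there are 3 primary shares of €117,500. Henrik takes one such share (€117,500).
The children's combined portion (€235,000) is divided into 2 shares of €117,500: Ines takes €117,500; Mateus's €117,500 share passes to Mateus's issue.
Mateus's share (€117,500) passes entirely to Jakob.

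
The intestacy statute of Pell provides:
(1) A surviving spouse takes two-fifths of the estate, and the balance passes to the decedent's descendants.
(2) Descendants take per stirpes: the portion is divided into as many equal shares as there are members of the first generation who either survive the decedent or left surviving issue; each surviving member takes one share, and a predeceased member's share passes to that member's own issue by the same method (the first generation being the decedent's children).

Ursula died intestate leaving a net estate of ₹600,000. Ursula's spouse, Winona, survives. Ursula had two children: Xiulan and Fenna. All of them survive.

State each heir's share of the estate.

Winona: ₹240,000; Xiulan: ₹180,000; Fenna: ₹180,000

Winona takes two-fifths of ₹600,000 = ₹240,000. The remaining ₹360,000 passes to the descendants.
The descendants' portion (₹360,000) is divided into 2 shares of ₹180,000: Xiulan and Fenna each take ₹180,000.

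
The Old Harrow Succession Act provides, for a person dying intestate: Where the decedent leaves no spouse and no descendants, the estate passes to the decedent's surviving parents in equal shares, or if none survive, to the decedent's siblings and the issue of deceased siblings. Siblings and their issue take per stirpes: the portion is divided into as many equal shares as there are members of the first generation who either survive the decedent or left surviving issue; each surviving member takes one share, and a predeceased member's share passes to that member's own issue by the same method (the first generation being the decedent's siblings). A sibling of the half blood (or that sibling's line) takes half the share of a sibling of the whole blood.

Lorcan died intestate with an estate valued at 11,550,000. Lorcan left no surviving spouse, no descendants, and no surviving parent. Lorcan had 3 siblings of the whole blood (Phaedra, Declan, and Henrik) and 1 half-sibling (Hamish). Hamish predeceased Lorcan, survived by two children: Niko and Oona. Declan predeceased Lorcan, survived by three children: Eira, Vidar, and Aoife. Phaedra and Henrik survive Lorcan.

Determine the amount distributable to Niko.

The entire 11,550,000 passes to the siblings and their issue.
Counting each half-blood sibling's line as half a unit, there are 7/2 units in 11,550,000, so one unit is 3,300,000. Whole-blood lines (Phaedra, Declan, and Henrik) take 3,300,000 each; half-blood lines (Hamish) take 1,650,000 each.
Hamish's share (1,650,000) is divided into 2 shares of 825,000: Niko and Oona each take 825,000.
Declan's share (3,300,000) is divided into 3 shares of 1,100,000: Eira, Vidar, and Aoife each take 1,100,000.

Niko receives 825,000.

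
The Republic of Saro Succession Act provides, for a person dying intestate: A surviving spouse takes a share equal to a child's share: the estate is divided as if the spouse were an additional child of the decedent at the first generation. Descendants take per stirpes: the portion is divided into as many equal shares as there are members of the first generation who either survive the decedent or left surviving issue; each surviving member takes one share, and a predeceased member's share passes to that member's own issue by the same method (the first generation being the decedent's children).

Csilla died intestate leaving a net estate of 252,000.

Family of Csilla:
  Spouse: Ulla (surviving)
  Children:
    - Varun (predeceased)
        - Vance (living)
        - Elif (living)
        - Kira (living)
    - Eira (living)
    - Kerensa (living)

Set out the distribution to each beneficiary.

Ulla: 63,000; Vance: 21,000; Elif: 21,000; Kira: 21,000; Eira: 63,000; Kerensa: 63,000

The spouse counts as an additional share at the children's level, so there are 4 primary shares of 63,000. Ulla takes one such share (63,000).
The children's combined portion (189,000) is divided into 3 shares of 63,000: Eira and Kerensa each take 63,000; Varun's 63,000 share passes to Varun's issue.
Varun's share (63,000) is divided into 3 shares of 21,000: Vance, Elif, and Kira each take 21,000.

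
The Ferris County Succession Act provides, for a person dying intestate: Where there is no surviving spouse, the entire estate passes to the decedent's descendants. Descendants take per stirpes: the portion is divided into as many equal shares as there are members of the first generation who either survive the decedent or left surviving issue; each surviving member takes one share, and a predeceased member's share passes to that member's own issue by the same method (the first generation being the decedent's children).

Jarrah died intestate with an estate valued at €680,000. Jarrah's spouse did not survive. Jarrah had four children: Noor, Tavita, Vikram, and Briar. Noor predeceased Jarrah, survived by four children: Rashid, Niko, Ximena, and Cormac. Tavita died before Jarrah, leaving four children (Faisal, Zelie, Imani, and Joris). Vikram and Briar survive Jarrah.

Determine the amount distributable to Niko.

The entire €680,000 passes to the descendants.
That amount (€680,000) is divided into 4 shares of €170,000: Vikram and Briar each take €170,000; Noor's €170,000 share passes to Noor's issue; Tavita's €170,000 share passes to Tavita's issue.
Noor's share (€170,000) is divided into 4 shares of €42,500: Rashid, Niko, Ximena, and Cormac each take €42,500.
Tavita's share (€170,000) is divided into 4 shares of €42,500: Faisal, Zelie, Imani, and Joris each take €42,500.

Niko receives €42,500.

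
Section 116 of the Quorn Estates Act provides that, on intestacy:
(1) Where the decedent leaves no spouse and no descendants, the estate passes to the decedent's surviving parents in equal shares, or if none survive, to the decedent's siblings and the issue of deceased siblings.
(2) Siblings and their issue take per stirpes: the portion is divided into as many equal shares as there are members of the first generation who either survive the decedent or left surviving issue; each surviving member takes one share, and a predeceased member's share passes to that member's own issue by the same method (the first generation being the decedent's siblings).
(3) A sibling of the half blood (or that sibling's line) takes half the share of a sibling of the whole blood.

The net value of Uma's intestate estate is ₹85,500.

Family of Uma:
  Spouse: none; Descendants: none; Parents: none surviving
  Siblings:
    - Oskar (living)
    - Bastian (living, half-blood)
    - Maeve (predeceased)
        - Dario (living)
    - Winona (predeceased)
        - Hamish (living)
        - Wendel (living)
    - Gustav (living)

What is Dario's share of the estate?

Dario receives ₹19,000.

The entire ₹85,500 passes to the siblings and their issue.
Counting each half-blood sibling's line as half a unit, there are 9/2 units in ₹85,500, so one unit is ₹19,000. Whole-blood lines (Oskar, Maeve, Winona, and Gustav) take ₹19,000 each; half-blood lines (Bastian) take ₹9,500 each.
Maeve's share (₹19,000) passes entirely to Dario.
Winona's share (₹19,000) is divided into 2 shares of ₹9,500: Hamish and Wendel each take ₹9,500.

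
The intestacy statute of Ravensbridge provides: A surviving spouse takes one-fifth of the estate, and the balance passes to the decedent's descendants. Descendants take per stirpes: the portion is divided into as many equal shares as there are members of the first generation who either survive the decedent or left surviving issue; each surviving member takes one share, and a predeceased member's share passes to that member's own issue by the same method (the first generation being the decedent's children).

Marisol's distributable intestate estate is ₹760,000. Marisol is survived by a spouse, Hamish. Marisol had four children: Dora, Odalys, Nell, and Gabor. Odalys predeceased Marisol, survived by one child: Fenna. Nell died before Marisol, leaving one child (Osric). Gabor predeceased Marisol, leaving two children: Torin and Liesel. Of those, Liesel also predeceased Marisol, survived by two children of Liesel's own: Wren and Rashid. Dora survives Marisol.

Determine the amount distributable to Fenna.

Hamish takes one-fifth of ₹760,000 = ₹152,000. The remaining ₹608,000 passes to the descendants.
The descendants' portion (₹608,000) is divided into 4 shares of ₹152,000: Dora takes ₹152,000; Odalys's ₹152,000 share passes to Odalys's issue; Nell's ₹152,000 share passes to Nell's issue; Gabor's ₹152,000 share passes to Gabor's issue.
Odalys's share (₹152,000) passes entirely to Fenna.
Nell's share (₹152,000) passes entirely to Osric.
Gabor's share (₹152,000) is divided into 2 shares of ₹76,000: Torin takes ₹76,000; Liesel's ₹76,000 share passes to Liesel's issue.
Liesel's share (₹76,000) is divided into 2 shares of ₹38,000: Wren and Rashid each take ₹38,000.

Fenna receives ₹152,000.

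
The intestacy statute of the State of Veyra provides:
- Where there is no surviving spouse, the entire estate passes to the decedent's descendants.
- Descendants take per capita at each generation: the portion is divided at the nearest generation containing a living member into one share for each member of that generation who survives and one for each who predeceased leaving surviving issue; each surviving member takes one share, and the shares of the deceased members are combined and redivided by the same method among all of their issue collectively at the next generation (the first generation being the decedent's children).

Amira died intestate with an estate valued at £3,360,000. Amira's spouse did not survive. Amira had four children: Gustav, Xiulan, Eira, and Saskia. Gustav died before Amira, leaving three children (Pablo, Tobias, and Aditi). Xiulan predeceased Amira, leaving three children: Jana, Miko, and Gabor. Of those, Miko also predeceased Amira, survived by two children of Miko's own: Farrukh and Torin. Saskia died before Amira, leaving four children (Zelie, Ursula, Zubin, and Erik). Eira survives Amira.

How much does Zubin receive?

The entire £3,360,000 passes to the descendants.
That amount (£3,360,000) is divided at the children's generation into 4 shares of £840,000. Eira takes £840,000. The 3 shares of the deceased (Gustav, Xiulan, and Saskia) are combined into a pool of £2,520,000.
That pool (£2,520,000) is divided at the grandchildren's generation into 10 shares of £252,000. Pablo, Tobias, Aditi, Jana, Gabor, Zelie, Ursula, Zubin, and Erik each take £252,000. The remaining share for the deceased Miko (£252,000) is carried to the next generation.
That pool (£252,000) is divided at the great-grandchildren's generation equally among Farrukh and Torin: £126,000 each.

Zubin receives £252,000.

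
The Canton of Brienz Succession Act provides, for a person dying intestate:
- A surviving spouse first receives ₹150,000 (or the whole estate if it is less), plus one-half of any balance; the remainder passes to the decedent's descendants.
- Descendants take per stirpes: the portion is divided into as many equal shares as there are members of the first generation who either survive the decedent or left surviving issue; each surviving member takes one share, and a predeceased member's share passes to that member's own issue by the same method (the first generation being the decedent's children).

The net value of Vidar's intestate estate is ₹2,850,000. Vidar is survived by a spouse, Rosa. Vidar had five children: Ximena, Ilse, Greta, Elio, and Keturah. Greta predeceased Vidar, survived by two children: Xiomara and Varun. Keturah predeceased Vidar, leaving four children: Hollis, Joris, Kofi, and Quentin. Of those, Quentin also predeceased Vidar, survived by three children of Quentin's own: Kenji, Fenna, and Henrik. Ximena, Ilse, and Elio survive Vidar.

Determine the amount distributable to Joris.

Joris receives ₹67,500.

Rosa first takes ₹150,000, leaving a balance of ₹2,700,000. Rosa then takes one-half of the balance (₹1,350,000), for a total of ₹1,500,000. The remaining ₹1,350,000 passes to the descendants.
The descendants' portion (₹1,350,000) is divided into 5 shares of ₹270,000: Ximena, Ilse, and Elio each take ₹270,000; Greta's ₹270,000 share passes to Greta's issue; Keturah's ₹270,000 share passes to Keturah's issue.
Greta's share (₹270,000) is divided into 2 shares of ₹135,000: Xiomara and Varun each take ₹135,000.
Keturah's share (₹270,000) is divided into 4 shares of ₹67,500: Hollis, Joris, and Kofi each take ₹67,500; Quentin's ₹67,500 share passes to Quentin's issue.
Quentin's share (₹67,500) is divided into 3 shares of ₹22,500: Kenji, Fenna, and Henrik each take ₹22,500.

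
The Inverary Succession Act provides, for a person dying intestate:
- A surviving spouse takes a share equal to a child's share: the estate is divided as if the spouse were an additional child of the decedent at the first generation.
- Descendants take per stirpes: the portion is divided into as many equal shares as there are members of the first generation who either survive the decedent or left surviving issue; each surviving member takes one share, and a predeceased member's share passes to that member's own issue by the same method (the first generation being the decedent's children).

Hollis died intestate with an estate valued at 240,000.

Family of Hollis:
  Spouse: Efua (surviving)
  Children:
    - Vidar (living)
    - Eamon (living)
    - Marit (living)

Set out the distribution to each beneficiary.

Efua: 60,000; Vidar: 60,000; Eamon: 60,000; Marit: 60,000

The spouse counts as an additional share at the children's level, so there are 4 primary shares of 60,000. Efua takes one such share (60,000).
The children's combined portion (180,000) is divided into 3 shares of 60,000: Vidar, Eamon, and Marit each take 60,000.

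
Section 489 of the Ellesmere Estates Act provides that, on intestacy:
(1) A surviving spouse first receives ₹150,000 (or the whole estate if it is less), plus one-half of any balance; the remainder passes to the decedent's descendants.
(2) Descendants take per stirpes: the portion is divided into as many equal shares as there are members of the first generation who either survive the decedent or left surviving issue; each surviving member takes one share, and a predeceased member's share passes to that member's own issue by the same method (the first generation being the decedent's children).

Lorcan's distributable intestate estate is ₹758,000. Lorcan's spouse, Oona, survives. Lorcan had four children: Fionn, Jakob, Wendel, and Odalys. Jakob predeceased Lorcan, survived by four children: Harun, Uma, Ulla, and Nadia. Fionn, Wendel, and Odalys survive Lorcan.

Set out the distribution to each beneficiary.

Oona: ₹454,000; Fionn: ₹76,000; Harun: ₹19,000; Uma: ₹19,000; Ulla: ₹19,000; Nadia: ₹19,000; Wendel: ₹76,000; Odalys: ₹76,000

Oona first takes ₹150,000, leaving a balance of ₹608,000. Oona then takes one-half of the balance (₹304,000), for a total of ₹454,000. The remaining ₹304,000 passes to the descendants.
The descendants' portion (₹304,000) is divided into 4 shares of ₹76,000: Fionn, Wendel, and Odalys each take ₹76,000; Jakob's ₹76,000 share passes to Jakob's issue.
Jakob's share (₹76,000) is divided into 4 shares of ₹19,000: Harun, Uma, Ulla, and Nadia each take ₹19,000.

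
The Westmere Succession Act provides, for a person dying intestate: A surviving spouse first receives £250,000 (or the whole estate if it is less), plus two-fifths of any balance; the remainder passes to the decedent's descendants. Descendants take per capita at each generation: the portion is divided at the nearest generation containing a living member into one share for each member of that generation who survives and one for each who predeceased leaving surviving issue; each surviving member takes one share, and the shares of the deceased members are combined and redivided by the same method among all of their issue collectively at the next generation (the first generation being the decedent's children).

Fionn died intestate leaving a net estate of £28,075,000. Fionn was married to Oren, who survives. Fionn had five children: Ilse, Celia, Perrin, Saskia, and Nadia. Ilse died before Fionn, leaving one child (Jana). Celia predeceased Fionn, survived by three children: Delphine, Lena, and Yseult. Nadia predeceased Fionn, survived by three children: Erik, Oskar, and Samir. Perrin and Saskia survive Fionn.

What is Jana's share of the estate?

Jana receives £1,431,000.

Oren first takes £250,000, leaving a balance of £27,825,000. Oren then takes two-fifths of the balance (£11,130,000), for a total of £11,380,000. The remaining £16,695,000 passes to the descendants.
The descendants' portion (£16,695,000) is divided at the children's generation into 5 shares of £3,339,000. Perrin and Saskia each take £3,339,000. The 3 shares of the deceased (Ilse, Celia, and Nadia) are combined into a pool of £10,017,000.
That pool (£10,017,000) is divided at the grandchildren's generation equally among Jana, Delphine, Lena, Yseult, Erik, Oskar, and Samir: £1,431,000 each.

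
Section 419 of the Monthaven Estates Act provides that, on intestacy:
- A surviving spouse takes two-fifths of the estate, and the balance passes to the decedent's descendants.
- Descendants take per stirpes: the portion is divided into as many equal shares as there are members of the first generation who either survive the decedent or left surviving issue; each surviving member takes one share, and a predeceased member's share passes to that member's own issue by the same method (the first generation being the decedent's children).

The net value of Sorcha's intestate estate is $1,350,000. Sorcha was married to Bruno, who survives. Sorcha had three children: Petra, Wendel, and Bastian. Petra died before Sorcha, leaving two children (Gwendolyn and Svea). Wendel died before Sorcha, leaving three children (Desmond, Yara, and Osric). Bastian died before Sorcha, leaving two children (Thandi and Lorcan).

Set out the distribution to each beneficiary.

Bruno: $540,000; Gwendolyn: $135,000; Svea: $135,000; Desmond: $90,000; Yara: $90,000; Osric: $90,000; Thandi: $135,000; Lorcan: $135,000

Bruno takes two-fifths of $1,350,000 = $540,000. The remaining $810,000 passes to the descendants.
The descendants' portion ($810,000) is divided into 3 shares of $270,000: Petra's $270,000 share passes to Petra's issue; Wendel's $270,000 share passes to Wendel's issue; Bastian's $270,000 share passes to Bastian's issue.
Petra's share ($270,000) is divided into 2 shares of $135,000: Gwendolyn and Svea each take $135,000.
Wendel's share ($270,000) is divided into 3 shares of $90,000: Desmond, Yara, and Osric each take $90,000.
Bastian's share ($270,000) is divided into 2 shares of $135,000: Thandi and Lorcan each take $135,000.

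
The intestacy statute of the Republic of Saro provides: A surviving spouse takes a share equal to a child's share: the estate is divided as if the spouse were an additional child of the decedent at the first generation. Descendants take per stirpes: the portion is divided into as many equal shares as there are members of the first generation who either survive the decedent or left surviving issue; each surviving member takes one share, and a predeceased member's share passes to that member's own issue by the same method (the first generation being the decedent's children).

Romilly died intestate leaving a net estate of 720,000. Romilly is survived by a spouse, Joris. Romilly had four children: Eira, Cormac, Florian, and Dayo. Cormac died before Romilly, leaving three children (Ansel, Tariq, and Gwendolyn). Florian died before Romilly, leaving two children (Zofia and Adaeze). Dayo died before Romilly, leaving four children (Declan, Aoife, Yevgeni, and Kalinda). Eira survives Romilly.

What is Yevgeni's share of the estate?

The spouse counts as an additional share at the children's level, so there are 5 primary shares of 144,000. Joris takes one such share (144,000).
The children's combined portion (576,000) is divided into 4 shares of 144,000: Eira takes 144,000; Cormac's 144,000 share passes to Cormac's issue; Florian's 144,000 share passes to Florian's issue; Dayo's 144,000 share passes to Dayo's issue.
Cormac's share (144,000) is divided into 3 shares of 48,000: Ansel, Tariq, and Gwendolyn each take 48,000.
Florian's share (144,000) is divided into 2 shares of 72,000: Zofia and Adaeze each take 72,000.
Dayo's share (144,000) is divided into 4 shares of 36,000: Declan, Aoife, Yevgeni, and Kalinda each take 36,000.

Yevgeni receives 36,000.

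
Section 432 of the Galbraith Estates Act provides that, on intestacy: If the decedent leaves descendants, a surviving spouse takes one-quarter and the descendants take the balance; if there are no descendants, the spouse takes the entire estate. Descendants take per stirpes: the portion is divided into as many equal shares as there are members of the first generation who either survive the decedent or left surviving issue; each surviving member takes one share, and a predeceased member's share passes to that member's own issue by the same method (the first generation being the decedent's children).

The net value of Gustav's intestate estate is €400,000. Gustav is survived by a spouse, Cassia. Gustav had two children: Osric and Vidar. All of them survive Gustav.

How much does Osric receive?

Cassia takes one-quarter of €400,000 = €100,000. The remaining €300,000 passes to the descendants.
The descendants' portion (€300,000) is divided into 2 shares of €150,000: Osric and Vidar each take €150,000.

Osric receives €150,000.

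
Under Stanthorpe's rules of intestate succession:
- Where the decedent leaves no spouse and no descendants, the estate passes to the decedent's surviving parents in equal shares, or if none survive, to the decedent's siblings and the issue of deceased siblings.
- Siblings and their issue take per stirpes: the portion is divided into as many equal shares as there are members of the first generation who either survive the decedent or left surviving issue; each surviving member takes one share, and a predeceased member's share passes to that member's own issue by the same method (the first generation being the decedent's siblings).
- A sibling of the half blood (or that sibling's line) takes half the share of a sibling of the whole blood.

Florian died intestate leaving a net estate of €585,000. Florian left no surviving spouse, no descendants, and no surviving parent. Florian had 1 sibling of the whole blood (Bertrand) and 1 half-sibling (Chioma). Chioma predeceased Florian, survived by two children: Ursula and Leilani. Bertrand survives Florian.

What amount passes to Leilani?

The entire €585,000 passes to the siblings and their issue.
Counting each half-blood sibling's line as half a unit, there are 3/2 units in €585,000, so one unit is €390,000. Whole-blood lines (Bertrand) take €390,000 each; half-blood lines (Chioma) take €195,000 each.
Chioma's share (€195,000) is divided into 2 shares of €97,500: Ursula and Leilani each take €97,500.

Leilani receives €97,500.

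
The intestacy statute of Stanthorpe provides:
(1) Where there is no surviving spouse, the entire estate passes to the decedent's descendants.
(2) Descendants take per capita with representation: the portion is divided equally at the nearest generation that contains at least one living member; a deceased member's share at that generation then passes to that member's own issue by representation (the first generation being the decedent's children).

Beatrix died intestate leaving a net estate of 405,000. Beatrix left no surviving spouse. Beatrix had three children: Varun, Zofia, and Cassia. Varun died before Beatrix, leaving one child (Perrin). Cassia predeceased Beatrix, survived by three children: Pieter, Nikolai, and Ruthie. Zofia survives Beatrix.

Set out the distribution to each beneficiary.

The entire 405,000 passes to the descendants.
That amount (405,000) is divided into 3 shares of 135,000: Zofia takes 135,000; Varun's 135,000 share passes to Varun's issue; Cassia's 135,000 share passes to Cassia's issue.
Varun's share (135,000) passes entirely to Perrin.
Cassia's share (135,000) is divided into 3 shares of 45,000: Pieter, Nikolai, and Ruthie each take 45,000.

Perrin: 135,000; Zofia: 135,000; Pieter: 45,000; Nikolai: 45,000; Ruthie: 45,000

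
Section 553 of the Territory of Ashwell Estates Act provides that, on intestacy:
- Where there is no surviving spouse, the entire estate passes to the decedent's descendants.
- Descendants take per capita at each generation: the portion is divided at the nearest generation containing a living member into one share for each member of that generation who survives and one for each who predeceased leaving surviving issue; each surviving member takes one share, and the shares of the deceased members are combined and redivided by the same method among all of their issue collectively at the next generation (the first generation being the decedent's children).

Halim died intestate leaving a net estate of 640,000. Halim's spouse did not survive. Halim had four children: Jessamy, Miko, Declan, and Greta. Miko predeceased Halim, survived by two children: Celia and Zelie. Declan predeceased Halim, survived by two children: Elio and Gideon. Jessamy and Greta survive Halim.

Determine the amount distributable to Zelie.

Zelie receives 80,000.

The entire 640,000 passes to the descendants.
That amount (640,000) is divided at the children's generation into 4 shares of 160,000. Jessamy and Greta each take 160,000. The 2 shares of the deceased (Miko and Declan) are combined into a pool of 320,000.
That pool (320,000) is divided at the grandchildren's generation equally among Celia, Zelie, Elio, and Gideon: 80,000 each.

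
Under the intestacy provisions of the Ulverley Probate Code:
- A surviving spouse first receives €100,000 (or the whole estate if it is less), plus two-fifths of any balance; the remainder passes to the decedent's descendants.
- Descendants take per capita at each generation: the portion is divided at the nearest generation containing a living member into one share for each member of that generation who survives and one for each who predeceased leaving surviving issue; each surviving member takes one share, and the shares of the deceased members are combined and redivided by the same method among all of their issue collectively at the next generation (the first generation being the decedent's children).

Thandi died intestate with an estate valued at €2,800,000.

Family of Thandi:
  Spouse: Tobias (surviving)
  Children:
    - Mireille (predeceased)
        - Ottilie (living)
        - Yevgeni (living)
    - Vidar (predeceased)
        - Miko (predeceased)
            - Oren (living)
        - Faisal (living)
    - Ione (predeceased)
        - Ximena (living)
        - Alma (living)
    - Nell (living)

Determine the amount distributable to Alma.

Alma receives €202,500.

Tobias first takes €100,000, leaving a balance of €2,700,000. Tobias then takes two-fifths of the balance (€1,080,000), for a total of €1,180,000. The remaining €1,620,000 passes to the descendants.
The descendants' portion (€1,620,000) is divided at the children's generation into 4 shares of €405,000. Nell takes €405,000. The 3 shares of the deceased (Mireille, Vidar, and Ione) are combined into a pool of €1,215,000.
That pool (€1,215,000) is divided at the grandchildren's generation into 6 shares of €202,500. Ottilie, Yevgeni, Faisal, Ximena, and Alma each take €202,500. The remaining share for the deceased Miko (€202,500) is carried to the next generation.
That pool (€202,500) passes entirely to Oren, the sole taker at the great-grandchildren's generation.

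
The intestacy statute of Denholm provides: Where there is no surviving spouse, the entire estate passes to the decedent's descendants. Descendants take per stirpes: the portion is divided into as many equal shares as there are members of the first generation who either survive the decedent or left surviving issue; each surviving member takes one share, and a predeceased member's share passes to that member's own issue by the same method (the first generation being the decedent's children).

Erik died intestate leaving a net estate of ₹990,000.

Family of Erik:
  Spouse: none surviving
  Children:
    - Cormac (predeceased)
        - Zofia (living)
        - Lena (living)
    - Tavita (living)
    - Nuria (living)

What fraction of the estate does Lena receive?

The entire ₹990,000 passes to the descendants.
That amount (₹990,000) is divided into 3 shares of ₹330,000: Tavita and Nuria each take ₹330,000; Cormac's ₹330,000 share passes to Cormac's issue.
Cormac's share (₹330,000) is divided into 2 shares of ₹165,000: Zofia and Lena each take ₹165,000.

Lena receives 1/6 of the estate.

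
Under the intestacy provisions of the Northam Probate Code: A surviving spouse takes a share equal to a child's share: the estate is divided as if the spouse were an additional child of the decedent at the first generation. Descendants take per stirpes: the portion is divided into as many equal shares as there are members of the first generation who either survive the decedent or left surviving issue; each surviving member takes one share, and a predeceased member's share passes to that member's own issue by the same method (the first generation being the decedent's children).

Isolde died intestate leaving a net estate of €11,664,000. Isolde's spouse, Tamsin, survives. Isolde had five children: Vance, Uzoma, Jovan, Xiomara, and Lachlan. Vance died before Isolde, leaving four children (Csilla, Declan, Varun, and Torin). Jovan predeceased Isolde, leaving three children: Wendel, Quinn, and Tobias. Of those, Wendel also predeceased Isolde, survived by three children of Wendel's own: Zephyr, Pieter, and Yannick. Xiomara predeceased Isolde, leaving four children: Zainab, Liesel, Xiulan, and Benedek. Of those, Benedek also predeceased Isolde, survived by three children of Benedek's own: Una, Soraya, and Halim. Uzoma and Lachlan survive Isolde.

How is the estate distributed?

Tamsin: €1,944,000; Csilla: €486,000; Declan: €486,000; Varun: €486,000; Torin: €486,000; Uzoma: €1,944,000; Zephyr: €216,000; Pieter: €216,000; Yannick: €216,000; Quinn: €648,000; Tobias: €648,000; Zainab: €486,000; Liesel: €486,000; Xiulan: €486,000; Una: €162,000; Soraya: €162,000; Halim: €162,000; Lachlan: €1,944,000

The spouse counts as an additional share at the children's level, so there are 6 primary shares of €1,944,000. Tamsin takes one such share (€1,944,000).
The children's combined portion (€9,720,000) is divided into 5 shares of €1,944,000: Uzoma and Lachlan each take €1,944,000; Vance's €1,944,000 share passes to Vance's issue; Jovan's €1,944,000 share passes to Jovan's issue; Xiomara's €1,944,000 share passes to Xiomara's issue.
Vance's share (€1,944,000) is divided into 4 shares of €486,000: Csilla, Declan, Varun, and Torin each take €486,000.
Jovan's share (€1,944,000) is divided into 3 shares of €648,000: Quinn and Tobias each take €648,000; Wendel's €648,000 share passes to Wendel's issue.
Wendel's share (€648,000) is divided into 3 shares of €216,000: Zephyr, Pieter, and Yannick each take €216,000.
Xiomara's share (€1,944,000) is divided into 4 shares of €486,000: Zainab, Liesel, and Xiulan each take €486,000; Benedek's €486,000 share passes to Benedek's issue.
Benedek's share (€486,000) is divided into 3 shares of €162,000: Una, Soraya, and Halim each take €162,000.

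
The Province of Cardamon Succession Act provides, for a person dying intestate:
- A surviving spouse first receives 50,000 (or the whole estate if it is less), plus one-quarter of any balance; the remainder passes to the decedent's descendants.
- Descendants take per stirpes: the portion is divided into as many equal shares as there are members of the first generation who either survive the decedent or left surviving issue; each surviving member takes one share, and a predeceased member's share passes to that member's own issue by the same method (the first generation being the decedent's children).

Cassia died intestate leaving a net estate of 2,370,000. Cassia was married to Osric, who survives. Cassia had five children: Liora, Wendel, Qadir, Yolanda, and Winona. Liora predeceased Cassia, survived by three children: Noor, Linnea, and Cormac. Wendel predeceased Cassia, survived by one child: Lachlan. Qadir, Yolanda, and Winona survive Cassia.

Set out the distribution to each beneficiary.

Osric: 630,000; Noor: 116,000; Linnea: 116,000; Cormac: 116,000; Lachlan: 348,000; Qadir: 348,000; Yolanda: 348,000; Winona: 348,000

Osric first takes 50,000, leaving a balance of 2,320,000. Osric then takes one-quarter of the balance (580,000), for a total of 630,000. The remaining 1,740,000 passes to the descendants.
The descendants' portion (1,740,000) is divided into 5 shares of 348,000: Qadir, Yolanda, and Winona each take 348,000; Liora's 348,000 share passes to Liora's issue; Wendel's 348,000 share passes to Wendel's issue.
Liora's share (348,000) is divided into 3 shares of 116,000: Noor, Linnea, and Cormac each take 116,000.
Wendel's share (348,000) passes entirely to Lachlan.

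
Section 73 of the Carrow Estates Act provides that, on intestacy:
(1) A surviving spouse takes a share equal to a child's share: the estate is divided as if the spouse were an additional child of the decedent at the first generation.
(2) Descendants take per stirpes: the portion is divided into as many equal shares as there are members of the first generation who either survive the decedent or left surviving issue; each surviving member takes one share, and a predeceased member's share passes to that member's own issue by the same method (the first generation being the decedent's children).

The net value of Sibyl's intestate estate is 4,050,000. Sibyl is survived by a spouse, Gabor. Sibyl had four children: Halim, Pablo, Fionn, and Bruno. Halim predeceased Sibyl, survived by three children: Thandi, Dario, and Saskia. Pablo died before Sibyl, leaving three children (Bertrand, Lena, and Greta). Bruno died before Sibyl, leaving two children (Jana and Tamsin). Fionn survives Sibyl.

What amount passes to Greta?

Greta receives 270,000.

The spouse counts as an additional share at the children's level, so there are 5 primary shares of 810,000. Gabor takes one such share (810,000).
The children's combined portion (3,240,000) is divided into 4 shares of 810,000: Fionn takes 810,000; Halim's 810,000 share passes to Halim's issue; Pablo's 810,000 share passes to Pablo's issue; Bruno's 810,000 share passes to Bruno's issue.
Halim's share (810,000) is divided into 3 shares of 270,000: Thandi, Dario, and Saskia each take 270,000.
Pablo's share (810,000) is divided into 3 shares of 270,000: Bertrand, Lena, and Greta each take 270,000.
Bruno's share (810,000) is divided into 2 shares of 405,000: Jana and Tamsin each take 405,000.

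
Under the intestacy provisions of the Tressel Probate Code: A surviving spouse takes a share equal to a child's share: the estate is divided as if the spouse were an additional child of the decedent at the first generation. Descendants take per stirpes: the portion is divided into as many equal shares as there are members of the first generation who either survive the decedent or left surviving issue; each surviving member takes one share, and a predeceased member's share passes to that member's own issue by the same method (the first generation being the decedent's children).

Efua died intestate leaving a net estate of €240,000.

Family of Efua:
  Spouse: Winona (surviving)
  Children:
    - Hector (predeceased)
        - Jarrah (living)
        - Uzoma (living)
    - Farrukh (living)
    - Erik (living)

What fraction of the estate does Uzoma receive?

The spouse counts as an additional share at the children's level, so there are 4 primary shares of €60,000. Winona takes one such share (€60,000).
The children's combined portion (€180,000) is divided into 3 shares of €60,000: Farrukh and Erik each take €60,000; Hector's €60,000 share passes to Hector's issue.
Hector's share (€60,000) is divided into 2 shares of €30,000: Jarrah and Uzoma each take €30,000.

Uzoma receives 1/8 of the estate.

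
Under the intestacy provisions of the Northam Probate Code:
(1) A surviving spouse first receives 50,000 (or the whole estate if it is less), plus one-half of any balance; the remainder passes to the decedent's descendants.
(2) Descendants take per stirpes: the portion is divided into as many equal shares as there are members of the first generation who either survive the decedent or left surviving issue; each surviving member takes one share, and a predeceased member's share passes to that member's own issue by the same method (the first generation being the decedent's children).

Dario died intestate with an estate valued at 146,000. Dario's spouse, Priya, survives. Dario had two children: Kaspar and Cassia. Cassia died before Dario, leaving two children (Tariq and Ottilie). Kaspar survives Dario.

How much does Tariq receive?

Tariq receives 12,000.

Priya first takes 50,000, leaving a balance of 96,000. Priya then takes one-half of the balance (48,000), for a total of 98,000. The remaining 48,000 passes to the descendants.
The descendants' portion (48,000) is divided into 2 shares of 24,000: Kaspar takes 24,000; Cassia's 24,000 share passes to Cassia's issue.
Cassia's share (24,000) is divided into 2 shares of 12,000: Tariq and Ottilie each take 12,000.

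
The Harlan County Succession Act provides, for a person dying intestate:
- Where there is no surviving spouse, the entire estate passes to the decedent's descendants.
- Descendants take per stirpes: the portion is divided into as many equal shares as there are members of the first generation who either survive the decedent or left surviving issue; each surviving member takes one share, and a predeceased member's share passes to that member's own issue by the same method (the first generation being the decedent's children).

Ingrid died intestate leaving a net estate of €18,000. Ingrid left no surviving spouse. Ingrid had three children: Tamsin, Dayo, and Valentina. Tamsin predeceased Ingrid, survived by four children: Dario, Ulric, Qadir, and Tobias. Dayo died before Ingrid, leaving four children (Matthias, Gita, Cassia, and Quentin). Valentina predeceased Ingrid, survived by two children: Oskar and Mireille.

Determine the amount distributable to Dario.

The entire €18,000 passes to the descendants.
That amount (€18,000) is divided into 3 shares of €6,000: Tamsin's €6,000 share passes to Tamsin's issue; Dayo's €6,000 share passes to Dayo's issue; Valentina's €6,000 share passes to Valentina's issue.
Tamsin's share (€6,000) is divided into 4 shares of €1,500: Dario, Ulric, Qadir, and Tobias each take €1,500.
Dayo's share (€6,000) is divided into 4 shares of €1,500: Matthias, Gita, Cassia, and Quentin each take €1,500.
Valentina's share (€6,000) is divided into 2 shares of €3,000: Oskar and Mireille each take €3,000.

Dario receives €1,500.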